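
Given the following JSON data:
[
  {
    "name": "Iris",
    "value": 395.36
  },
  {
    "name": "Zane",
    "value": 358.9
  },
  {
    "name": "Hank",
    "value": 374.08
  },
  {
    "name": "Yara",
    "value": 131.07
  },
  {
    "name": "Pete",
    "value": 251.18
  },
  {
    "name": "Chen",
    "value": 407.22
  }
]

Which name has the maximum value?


Comparing values:
  Iris: 395.36
  Zane: 358.9
  Hank: 374.08
  Yara: 131.07
  Pete: 251.18
  Chen: 407.22
Maximum: Chen (407.22)

ANSWER: Chen


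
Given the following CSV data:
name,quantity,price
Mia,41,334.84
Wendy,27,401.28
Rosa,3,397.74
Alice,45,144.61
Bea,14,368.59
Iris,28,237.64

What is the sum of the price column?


Values in 'price' column:
  Row 1: 334.84
  Row 2: 401.28
  Row 3: 397.74
  Row 4: 144.61
  Row 5: 368.59
  Row 6: 237.64
Sum = 334.84 + 401.28 + 397.74 + 144.61 + 368.59 + 237.64 = 1884.7

ANSWER: 1884.7


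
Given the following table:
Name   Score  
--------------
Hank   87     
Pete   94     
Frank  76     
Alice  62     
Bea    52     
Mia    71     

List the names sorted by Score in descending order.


Sorting by Score (descending):
  Pete: 94
  Hank: 87
  Frank: 76
  Mia: 71
  Alice: 62
  Bea: 52


ANSWER: Pete, Hank, Frank, Mia, Alice, Bea


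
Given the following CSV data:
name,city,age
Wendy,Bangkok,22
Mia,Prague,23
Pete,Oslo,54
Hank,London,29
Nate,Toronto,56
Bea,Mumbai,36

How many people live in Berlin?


Scanning city column for 'Berlin':
Total matches: 0

ANSWER: 0


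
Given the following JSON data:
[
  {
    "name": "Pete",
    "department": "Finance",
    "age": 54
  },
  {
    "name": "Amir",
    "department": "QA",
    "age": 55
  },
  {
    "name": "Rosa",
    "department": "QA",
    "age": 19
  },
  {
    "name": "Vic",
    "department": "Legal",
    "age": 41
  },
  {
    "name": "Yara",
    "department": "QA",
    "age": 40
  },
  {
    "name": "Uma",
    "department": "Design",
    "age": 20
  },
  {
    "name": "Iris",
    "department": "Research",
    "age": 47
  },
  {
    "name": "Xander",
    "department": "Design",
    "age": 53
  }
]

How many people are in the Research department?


Scanning records for department = Research
  Record 6: Iris
Count: 1

ANSWER: 1


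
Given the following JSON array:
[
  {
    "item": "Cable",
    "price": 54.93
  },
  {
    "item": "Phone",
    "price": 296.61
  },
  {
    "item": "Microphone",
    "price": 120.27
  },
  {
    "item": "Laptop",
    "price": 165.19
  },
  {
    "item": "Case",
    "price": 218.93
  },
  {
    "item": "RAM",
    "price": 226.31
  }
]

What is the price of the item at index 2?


Array index 2 -> Microphone
price = 120.27

ANSWER: 120.27


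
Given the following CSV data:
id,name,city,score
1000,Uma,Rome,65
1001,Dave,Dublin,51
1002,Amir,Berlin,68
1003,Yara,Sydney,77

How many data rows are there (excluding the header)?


Counting rows (excluding header):
Header: id,name,city,score
Data rows: 4

ANSWER: 4


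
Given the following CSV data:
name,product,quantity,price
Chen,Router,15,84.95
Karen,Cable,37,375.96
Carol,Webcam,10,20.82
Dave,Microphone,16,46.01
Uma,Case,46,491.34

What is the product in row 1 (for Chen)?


Row 1: Chen
Column 'product' = Router

ANSWER: Router


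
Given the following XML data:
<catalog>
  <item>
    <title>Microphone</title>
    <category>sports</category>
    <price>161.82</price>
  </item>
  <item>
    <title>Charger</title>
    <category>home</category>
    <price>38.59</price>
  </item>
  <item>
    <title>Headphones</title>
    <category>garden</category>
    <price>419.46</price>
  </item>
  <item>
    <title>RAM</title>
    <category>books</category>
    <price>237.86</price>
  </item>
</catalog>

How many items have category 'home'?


Scanning <item> elements for <category>home</category>:
  Item 2: Charger -> MATCH
Count: 1

ANSWER: 1


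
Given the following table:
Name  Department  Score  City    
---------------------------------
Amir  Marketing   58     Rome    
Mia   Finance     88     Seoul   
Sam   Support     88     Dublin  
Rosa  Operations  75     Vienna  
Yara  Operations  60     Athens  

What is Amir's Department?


Row 1: Amir
Department = Marketing

ANSWER: Marketing


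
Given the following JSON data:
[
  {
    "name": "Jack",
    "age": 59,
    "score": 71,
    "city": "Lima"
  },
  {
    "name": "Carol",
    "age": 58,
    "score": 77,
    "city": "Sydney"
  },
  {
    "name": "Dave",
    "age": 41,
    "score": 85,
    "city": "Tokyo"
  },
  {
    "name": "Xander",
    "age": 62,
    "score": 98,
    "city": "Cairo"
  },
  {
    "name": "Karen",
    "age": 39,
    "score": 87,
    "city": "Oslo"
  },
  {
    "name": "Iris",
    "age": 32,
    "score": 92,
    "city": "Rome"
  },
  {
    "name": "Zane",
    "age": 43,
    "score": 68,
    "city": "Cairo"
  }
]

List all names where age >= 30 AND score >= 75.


Checking both conditions:
  Jack (age=59, score=71) -> no
  Carol (age=58, score=77) -> YES
  Dave (age=41, score=85) -> YES
  Xander (age=62, score=98) -> YES
  Karen (age=39, score=87) -> YES
  Iris (age=32, score=92) -> YES
  Zane (age=43, score=68) -> no


ANSWER: Carol, Dave, Xander, Karen, Iris


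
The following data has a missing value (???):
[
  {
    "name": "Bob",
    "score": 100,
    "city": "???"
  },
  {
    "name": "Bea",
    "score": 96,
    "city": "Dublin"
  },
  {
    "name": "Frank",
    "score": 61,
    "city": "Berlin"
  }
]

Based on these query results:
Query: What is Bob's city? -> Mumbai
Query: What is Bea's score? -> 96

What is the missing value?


The missing value is Bob's city
From query: Bob's city = Mumbai

ANSWER: Mumbai


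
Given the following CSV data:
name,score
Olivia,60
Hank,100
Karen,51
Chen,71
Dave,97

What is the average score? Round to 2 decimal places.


Scores: 60, 100, 51, 71, 97
Sum = 379
Count = 5
Average = 379 / 5 = 75.80

ANSWER: 75.80


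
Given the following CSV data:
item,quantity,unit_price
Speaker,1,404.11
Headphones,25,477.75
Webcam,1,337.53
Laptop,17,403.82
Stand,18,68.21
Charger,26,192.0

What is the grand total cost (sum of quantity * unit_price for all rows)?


Computing row totals:
  Speaker: 1 * 404.11 = 404.11
  Headphones: 25 * 477.75 = 11943.75
  Webcam: 1 * 337.53 = 337.53
  Laptop: 17 * 403.82 = 6864.94
  Stand: 18 * 68.21 = 1227.78
  Charger: 26 * 192.0 = 4992.0
Grand total = 404.11 + 11943.75 + 337.53 + 6864.94 + 1227.78 + 4992.0 = 25770.11

ANSWER: 25770.11


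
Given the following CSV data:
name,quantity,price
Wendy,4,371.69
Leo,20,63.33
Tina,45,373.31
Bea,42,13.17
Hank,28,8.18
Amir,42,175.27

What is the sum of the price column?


Values in 'price' column:
  Row 1: 371.69
  Row 2: 63.33
  Row 3: 373.31
  Row 4: 13.17
  Row 5: 8.18
  Row 6: 175.27
Sum = 371.69 + 63.33 + 373.31 + 13.17 + 8.18 + 175.27 = 1004.95

ANSWER: 1004.95


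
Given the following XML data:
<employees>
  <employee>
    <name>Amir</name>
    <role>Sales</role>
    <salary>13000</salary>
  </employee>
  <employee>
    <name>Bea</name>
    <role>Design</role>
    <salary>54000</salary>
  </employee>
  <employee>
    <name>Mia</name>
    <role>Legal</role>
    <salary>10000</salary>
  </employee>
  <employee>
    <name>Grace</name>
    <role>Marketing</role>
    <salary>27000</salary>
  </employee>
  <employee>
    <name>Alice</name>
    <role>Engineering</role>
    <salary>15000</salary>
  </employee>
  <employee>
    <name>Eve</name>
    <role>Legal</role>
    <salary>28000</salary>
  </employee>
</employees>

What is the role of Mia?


Searching for <employee> with <name>Mia</name>
Found at position 3
<role>Legal</role>

ANSWER: Legal


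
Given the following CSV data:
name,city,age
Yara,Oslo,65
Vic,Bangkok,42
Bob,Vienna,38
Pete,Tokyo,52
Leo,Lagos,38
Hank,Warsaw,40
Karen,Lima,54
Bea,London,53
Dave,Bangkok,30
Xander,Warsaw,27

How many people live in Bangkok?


Scanning city column for 'Bangkok':
  Row 2: Vic -> MATCH
  Row 9: Dave -> MATCH
Total matches: 2

ANSWER: 2


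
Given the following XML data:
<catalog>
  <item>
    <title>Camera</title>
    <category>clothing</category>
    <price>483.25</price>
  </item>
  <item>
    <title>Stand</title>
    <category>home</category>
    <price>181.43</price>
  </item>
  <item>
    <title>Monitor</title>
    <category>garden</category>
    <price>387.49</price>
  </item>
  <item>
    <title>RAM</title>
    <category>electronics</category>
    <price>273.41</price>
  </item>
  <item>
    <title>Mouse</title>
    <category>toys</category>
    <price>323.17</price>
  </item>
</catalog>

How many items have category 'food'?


Scanning <item> elements for <category>food</category>:
Count: 0

ANSWER: 0


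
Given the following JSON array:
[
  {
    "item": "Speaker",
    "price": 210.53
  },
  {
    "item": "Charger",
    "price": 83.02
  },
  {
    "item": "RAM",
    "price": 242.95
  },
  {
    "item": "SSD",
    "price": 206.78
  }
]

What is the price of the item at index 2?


Array index 2 -> RAM
price = 242.95

ANSWER: 242.95


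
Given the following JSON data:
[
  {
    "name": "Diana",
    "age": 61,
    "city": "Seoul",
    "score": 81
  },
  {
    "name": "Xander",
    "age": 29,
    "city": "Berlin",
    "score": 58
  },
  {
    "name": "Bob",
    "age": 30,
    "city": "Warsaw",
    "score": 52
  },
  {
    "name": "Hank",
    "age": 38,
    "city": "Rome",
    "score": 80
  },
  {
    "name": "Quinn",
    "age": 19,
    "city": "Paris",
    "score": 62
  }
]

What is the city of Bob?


Looking up record where name = Bob
Record index: 2
Field 'city' = Warsaw

ANSWER: Warsaw


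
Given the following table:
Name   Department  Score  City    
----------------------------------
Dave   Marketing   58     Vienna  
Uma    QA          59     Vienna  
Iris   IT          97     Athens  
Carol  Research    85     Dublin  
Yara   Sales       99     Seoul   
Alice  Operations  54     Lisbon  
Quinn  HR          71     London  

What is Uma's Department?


Row 2: Uma
Department = QA

ANSWER: QA


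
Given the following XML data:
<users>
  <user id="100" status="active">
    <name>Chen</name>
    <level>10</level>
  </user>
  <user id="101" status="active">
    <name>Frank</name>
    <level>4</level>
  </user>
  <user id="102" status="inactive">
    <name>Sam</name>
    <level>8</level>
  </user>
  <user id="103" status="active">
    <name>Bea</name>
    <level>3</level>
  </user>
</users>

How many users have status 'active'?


Counting users with status='active':
  Chen (id=100) -> MATCH
  Frank (id=101) -> MATCH
  Bea (id=103) -> MATCH
Count: 3

ANSWER: 3


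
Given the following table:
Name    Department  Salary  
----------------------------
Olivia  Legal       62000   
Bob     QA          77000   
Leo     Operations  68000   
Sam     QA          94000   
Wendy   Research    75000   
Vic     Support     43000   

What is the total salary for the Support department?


Support department members:
  Vic: 43000
Total = 43000 = 43000

ANSWER: 43000


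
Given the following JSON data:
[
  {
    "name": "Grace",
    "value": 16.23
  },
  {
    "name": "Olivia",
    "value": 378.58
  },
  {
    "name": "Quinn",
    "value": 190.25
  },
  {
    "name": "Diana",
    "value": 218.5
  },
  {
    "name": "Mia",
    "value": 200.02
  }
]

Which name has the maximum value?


Comparing values:
  Grace: 16.23
  Olivia: 378.58
  Quinn: 190.25
  Diana: 218.5
  Mia: 200.02
Maximum: Olivia (378.58)

ANSWER: Olivia


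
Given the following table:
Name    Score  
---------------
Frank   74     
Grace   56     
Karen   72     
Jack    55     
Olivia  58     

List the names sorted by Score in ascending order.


Sorting by Score (ascending):
  Jack: 55
  Grace: 56
  Olivia: 58
  Karen: 72
  Frank: 74


ANSWER: Jack, Grace, Olivia, Karen, Frank


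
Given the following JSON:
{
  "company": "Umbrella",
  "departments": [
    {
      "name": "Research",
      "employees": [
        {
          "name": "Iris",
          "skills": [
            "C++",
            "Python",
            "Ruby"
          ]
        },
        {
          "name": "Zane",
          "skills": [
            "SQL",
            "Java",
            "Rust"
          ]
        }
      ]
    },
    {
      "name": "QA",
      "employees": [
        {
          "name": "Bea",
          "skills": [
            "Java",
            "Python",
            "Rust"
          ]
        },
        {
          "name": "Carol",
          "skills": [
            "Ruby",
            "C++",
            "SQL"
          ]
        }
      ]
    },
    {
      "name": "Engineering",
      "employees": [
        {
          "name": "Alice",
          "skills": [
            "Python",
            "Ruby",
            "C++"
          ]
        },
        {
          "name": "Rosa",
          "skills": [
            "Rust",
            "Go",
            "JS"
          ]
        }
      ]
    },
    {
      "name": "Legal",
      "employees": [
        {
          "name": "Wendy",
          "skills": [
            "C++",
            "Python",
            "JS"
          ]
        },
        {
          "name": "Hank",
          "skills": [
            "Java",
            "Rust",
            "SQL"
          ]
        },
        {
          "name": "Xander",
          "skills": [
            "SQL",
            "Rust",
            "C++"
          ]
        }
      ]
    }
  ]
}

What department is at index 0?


Path: departments[0].name
Value: Research

ANSWER: Research


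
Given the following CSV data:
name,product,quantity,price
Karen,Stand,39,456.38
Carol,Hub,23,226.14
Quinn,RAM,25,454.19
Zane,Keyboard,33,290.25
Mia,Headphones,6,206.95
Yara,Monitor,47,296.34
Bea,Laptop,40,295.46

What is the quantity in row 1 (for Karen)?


Row 1: Karen
Column 'quantity' = 39

ANSWER: 39


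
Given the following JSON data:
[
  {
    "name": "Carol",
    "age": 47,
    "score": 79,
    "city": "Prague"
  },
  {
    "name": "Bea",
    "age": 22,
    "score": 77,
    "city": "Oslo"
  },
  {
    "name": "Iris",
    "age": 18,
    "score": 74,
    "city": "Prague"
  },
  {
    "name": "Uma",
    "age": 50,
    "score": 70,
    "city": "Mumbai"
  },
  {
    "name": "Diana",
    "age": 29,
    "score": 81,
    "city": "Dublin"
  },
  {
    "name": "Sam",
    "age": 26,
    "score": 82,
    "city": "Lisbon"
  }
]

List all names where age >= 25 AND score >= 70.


Checking both conditions:
  Carol (age=47, score=79) -> YES
  Bea (age=22, score=77) -> no
  Iris (age=18, score=74) -> no
  Uma (age=50, score=70) -> YES
  Diana (age=29, score=81) -> YES
  Sam (age=26, score=82) -> YES


ANSWER: Carol, Uma, Diana, Sam


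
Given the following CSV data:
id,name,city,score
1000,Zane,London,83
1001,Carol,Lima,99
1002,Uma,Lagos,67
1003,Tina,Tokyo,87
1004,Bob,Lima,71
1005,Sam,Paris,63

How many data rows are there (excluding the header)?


Counting rows (excluding header):
Header: id,name,city,score
Data rows: 6

ANSWER: 6


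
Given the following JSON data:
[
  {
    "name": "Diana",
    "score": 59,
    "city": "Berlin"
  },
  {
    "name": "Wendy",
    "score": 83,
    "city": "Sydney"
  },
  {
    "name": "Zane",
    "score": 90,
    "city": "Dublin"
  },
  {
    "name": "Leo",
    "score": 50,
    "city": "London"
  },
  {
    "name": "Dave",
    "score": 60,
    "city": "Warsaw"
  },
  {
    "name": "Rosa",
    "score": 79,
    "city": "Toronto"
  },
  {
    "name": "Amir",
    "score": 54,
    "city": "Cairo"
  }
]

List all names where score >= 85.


Filtering records where score >= 85:
  Diana (score=59) -> no
  Wendy (score=83) -> no
  Zane (score=90) -> YES
  Leo (score=50) -> no
  Dave (score=60) -> no
  Rosa (score=79) -> no
  Amir (score=54) -> no


ANSWER: Zane


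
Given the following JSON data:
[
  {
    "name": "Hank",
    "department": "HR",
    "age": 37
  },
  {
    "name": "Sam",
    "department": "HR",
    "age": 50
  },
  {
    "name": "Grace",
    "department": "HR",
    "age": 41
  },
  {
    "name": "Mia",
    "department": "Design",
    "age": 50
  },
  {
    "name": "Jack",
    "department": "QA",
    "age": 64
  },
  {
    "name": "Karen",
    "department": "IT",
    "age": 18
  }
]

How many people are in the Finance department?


Scanning records for department = Finance
  No matches found
Count: 0

ANSWER: 0


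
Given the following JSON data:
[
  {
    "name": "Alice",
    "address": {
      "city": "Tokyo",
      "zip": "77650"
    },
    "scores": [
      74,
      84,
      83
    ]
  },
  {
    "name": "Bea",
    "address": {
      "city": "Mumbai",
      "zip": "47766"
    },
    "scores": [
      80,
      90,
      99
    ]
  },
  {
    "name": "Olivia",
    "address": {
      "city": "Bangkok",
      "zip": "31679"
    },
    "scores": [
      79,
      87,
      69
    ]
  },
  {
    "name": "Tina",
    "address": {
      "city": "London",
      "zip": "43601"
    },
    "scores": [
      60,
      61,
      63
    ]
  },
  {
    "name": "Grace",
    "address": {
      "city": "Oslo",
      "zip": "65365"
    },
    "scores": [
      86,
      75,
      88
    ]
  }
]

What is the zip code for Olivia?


Path: records[2].address.zip
Value: 31679

ANSWER: 31679


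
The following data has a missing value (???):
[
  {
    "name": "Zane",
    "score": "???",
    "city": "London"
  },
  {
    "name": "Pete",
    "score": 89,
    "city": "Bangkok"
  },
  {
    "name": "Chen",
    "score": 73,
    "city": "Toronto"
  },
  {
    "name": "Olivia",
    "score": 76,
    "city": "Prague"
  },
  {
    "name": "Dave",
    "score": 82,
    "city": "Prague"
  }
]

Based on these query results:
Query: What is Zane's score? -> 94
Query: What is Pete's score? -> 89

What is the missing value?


The missing value is Zane's score
From query: Zane's score = 94

ANSWER: 94


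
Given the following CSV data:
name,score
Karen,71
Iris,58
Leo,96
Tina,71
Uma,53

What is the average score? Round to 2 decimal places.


Scores: 71, 58, 96, 71, 53
Sum = 349
Count = 5
Average = 349 / 5 = 69.80

ANSWER: 69.80


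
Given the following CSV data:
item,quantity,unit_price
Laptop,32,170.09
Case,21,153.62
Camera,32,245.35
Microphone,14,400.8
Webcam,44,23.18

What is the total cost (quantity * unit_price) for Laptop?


Row: Laptop
quantity = 32
unit_price = 170.09
total = 32 * 170.09 = 5442.88

ANSWER: 5442.88


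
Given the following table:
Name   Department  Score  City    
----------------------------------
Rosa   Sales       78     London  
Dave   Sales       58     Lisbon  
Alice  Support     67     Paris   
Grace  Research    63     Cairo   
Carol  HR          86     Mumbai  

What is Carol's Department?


Row 5: Carol
Department = HR

ANSWER: HR


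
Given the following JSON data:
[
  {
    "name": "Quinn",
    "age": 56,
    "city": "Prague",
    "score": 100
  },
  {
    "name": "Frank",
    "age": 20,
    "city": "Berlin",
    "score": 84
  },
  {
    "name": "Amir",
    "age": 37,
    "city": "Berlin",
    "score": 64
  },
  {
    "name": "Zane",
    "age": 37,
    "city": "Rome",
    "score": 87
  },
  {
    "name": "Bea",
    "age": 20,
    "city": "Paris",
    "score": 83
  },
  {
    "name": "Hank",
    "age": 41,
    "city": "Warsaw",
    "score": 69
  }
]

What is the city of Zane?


Looking up record where name = Zane
Record index: 3
Field 'city' = Rome

ANSWER: Rome


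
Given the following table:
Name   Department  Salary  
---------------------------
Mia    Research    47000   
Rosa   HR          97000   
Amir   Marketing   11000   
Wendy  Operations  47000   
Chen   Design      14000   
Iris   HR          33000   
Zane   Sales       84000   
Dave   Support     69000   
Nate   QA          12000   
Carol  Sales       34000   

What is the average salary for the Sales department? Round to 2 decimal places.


Sales department members:
  Zane: 84000
  Carol: 34000
Sum = 118000
Count = 2
Average = 118000 / 2 = 59000.00

ANSWER: 59000.00


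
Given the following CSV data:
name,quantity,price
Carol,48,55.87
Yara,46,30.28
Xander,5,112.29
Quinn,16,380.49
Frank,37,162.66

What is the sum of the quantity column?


Values in 'quantity' column:
  Row 1: 48
  Row 2: 46
  Row 3: 5
  Row 4: 16
  Row 5: 37
Sum = 48 + 46 + 5 + 16 + 37 = 152

ANSWER: 152


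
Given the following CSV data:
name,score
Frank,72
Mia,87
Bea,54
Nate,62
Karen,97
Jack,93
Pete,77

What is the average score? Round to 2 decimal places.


Scores: 72, 87, 54, 62, 97, 93, 77
Sum = 542
Count = 7
Average = 542 / 7 = 77.43

ANSWER: 77.43


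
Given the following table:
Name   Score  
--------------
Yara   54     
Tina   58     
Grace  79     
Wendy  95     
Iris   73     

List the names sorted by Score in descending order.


Sorting by Score (descending):
  Wendy: 95
  Grace: 79
  Iris: 73
  Tina: 58
  Yara: 54


ANSWER: Wendy, Grace, Iris, Tina, Yara


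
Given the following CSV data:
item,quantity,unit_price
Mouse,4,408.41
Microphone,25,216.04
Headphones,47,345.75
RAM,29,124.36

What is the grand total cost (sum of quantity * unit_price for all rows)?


Computing row totals:
  Mouse: 4 * 408.41 = 1633.64
  Microphone: 25 * 216.04 = 5401.0
  Headphones: 47 * 345.75 = 16250.25
  RAM: 29 * 124.36 = 3606.44
Grand total = 1633.64 + 5401.0 + 16250.25 + 3606.44 = 26891.33

ANSWER: 26891.33


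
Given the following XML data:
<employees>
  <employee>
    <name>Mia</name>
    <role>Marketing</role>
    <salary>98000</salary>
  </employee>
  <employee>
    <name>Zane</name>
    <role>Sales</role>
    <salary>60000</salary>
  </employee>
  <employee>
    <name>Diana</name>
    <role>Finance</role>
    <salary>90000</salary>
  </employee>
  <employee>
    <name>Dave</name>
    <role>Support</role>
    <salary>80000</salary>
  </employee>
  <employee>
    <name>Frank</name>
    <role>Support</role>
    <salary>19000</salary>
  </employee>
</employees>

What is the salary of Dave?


Searching for <employee> with <name>Dave</name>
Found at position 4
<salary>80000</salary>

ANSWER: 80000


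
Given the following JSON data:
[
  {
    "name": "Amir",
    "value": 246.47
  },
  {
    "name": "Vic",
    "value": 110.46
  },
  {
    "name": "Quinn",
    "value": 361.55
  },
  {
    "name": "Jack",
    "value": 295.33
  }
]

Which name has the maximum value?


Comparing values:
  Amir: 246.47
  Vic: 110.46
  Quinn: 361.55
  Jack: 295.33
Maximum: Quinn (361.55)

ANSWER: Quinn


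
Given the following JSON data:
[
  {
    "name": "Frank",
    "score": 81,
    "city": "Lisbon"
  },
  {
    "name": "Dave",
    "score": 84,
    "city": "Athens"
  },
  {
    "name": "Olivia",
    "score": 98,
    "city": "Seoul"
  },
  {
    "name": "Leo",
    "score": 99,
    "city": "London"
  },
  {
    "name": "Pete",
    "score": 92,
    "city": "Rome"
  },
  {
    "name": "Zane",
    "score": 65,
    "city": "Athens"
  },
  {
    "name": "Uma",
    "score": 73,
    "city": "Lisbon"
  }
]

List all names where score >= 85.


Filtering records where score >= 85:
  Frank (score=81) -> no
  Dave (score=84) -> no
  Olivia (score=98) -> YES
  Leo (score=99) -> YES
  Pete (score=92) -> YES
  Zane (score=65) -> no
  Uma (score=73) -> no


ANSWER: Olivia, Leo, Pete


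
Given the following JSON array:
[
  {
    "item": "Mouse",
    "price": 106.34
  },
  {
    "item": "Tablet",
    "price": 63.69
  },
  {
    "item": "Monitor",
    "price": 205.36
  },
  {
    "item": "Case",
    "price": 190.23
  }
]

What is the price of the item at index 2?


Array index 2 -> Monitor
price = 205.36

ANSWER: 205.36


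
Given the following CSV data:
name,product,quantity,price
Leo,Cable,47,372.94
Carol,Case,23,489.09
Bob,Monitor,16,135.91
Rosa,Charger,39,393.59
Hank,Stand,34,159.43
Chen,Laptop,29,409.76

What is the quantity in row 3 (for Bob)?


Row 3: Bob
Column 'quantity' = 16

ANSWER: 16


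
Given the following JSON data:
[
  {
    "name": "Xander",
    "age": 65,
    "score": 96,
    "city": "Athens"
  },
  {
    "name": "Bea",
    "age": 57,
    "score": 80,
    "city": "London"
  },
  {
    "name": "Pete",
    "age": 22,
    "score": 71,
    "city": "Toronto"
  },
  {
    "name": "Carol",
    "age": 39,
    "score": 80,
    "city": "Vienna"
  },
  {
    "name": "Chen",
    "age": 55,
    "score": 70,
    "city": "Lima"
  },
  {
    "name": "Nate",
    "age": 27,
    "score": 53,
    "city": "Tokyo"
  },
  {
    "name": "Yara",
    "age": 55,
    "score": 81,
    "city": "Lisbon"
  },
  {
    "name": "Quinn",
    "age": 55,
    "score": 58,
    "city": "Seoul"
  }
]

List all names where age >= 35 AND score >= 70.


Checking both conditions:
  Xander (age=65, score=96) -> YES
  Bea (age=57, score=80) -> YES
  Pete (age=22, score=71) -> no
  Carol (age=39, score=80) -> YES
  Chen (age=55, score=70) -> YES
  Nate (age=27, score=53) -> no
  Yara (age=55, score=81) -> YES
  Quinn (age=55, score=58) -> no


ANSWER: Xander, Bea, Carol, Chen, Yara


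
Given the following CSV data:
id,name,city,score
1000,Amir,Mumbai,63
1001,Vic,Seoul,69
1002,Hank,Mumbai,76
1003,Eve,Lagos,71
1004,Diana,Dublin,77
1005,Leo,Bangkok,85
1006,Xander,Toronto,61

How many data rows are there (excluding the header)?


Counting rows (excluding header):
Header: id,name,city,score
Data rows: 7

ANSWER: 7


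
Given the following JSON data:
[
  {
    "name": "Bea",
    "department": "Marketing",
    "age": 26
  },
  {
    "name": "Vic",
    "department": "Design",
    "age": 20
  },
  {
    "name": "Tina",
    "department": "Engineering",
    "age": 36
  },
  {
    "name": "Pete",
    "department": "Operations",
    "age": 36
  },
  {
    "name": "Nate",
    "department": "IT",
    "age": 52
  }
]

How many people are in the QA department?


Scanning records for department = QA
  No matches found
Count: 0

ANSWER: 0


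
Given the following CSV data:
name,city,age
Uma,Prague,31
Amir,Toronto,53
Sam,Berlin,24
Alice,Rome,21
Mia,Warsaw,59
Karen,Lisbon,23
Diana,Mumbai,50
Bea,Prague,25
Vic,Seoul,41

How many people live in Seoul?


Scanning city column for 'Seoul':
  Row 9: Vic -> MATCH
Total matches: 1

ANSWER: 1


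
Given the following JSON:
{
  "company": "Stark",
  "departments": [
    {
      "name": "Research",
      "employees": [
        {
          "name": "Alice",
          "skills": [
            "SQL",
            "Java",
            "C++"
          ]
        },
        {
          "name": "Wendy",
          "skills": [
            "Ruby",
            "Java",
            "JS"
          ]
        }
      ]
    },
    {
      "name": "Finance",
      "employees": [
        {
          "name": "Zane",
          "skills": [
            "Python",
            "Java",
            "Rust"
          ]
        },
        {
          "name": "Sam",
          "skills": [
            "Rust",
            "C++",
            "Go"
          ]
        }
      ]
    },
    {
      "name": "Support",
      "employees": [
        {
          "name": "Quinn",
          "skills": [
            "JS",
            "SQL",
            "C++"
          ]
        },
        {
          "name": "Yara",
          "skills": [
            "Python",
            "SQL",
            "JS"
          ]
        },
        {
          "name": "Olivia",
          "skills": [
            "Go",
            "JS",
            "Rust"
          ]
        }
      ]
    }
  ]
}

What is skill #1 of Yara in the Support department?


Path: departments[2].employees[1].skills[0]
Value: Python

ANSWER: Python


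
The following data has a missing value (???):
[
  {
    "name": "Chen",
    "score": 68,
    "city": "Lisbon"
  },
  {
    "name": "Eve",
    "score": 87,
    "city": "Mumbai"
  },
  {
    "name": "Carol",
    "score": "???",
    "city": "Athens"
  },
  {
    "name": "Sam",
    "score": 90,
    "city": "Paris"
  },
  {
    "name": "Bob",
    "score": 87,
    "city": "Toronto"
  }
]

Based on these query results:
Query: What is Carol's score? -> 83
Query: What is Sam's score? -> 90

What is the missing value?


The missing value is Carol's score
From query: Carol's score = 83

ANSWER: 83


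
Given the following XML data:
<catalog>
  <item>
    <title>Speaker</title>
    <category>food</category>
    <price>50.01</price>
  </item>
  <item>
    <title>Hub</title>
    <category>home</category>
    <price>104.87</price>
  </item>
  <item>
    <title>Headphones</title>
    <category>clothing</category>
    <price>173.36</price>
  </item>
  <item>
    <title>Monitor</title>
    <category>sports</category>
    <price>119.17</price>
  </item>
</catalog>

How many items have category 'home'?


Scanning <item> elements for <category>home</category>:
  Item 2: Hub -> MATCH
Count: 1

ANSWER: 1


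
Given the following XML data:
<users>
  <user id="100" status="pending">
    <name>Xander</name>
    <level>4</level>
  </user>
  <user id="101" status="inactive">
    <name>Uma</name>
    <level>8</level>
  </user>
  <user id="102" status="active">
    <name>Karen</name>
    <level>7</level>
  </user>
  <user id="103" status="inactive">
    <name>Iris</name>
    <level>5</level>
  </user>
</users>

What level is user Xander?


Finding user: Xander
<level>4</level>

ANSWER: 4


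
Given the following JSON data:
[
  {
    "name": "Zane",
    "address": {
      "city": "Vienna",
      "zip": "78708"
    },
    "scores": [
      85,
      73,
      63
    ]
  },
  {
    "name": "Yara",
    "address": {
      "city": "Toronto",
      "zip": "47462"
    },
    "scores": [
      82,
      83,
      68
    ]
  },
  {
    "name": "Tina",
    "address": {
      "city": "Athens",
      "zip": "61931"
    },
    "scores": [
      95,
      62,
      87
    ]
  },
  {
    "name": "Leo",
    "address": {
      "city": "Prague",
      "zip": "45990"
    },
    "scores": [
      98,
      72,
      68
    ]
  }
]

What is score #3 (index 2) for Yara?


Path: records[1].scores[2]
Value: 68

ANSWER: 68


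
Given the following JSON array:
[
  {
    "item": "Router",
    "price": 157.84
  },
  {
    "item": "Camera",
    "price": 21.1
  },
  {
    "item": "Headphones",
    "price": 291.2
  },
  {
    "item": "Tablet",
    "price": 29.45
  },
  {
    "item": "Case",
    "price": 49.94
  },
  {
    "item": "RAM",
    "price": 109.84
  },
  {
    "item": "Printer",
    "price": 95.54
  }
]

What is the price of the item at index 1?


Array index 1 -> Camera
price = 21.1

ANSWER: 21.1


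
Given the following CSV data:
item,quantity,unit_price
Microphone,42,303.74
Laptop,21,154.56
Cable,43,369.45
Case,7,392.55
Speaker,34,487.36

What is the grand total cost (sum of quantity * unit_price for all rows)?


Computing row totals:
  Microphone: 42 * 303.74 = 12757.08
  Laptop: 21 * 154.56 = 3245.76
  Cable: 43 * 369.45 = 15886.35
  Case: 7 * 392.55 = 2747.85
  Speaker: 34 * 487.36 = 16570.24
Grand total = 12757.08 + 3245.76 + 15886.35 + 2747.85 + 16570.24 = 51207.28

ANSWER: 51207.28


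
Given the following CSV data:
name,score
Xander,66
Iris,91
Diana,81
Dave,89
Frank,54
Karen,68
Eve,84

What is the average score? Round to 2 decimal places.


Scores: 66, 91, 81, 89, 54, 68, 84
Sum = 533
Count = 7
Average = 533 / 7 = 76.14

ANSWER: 76.14


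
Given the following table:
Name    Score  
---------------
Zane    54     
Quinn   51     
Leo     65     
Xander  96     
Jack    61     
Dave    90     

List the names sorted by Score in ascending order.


Sorting by Score (ascending):
  Quinn: 51
  Zane: 54
  Jack: 61
  Leo: 65
  Dave: 90
  Xander: 96


ANSWER: Quinn, Zane, Jack, Leo, Dave, Xander


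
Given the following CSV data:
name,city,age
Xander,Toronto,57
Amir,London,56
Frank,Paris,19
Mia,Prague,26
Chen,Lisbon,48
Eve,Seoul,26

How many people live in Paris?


Scanning city column for 'Paris':
  Row 3: Frank -> MATCH
Total matches: 1

ANSWER: 1


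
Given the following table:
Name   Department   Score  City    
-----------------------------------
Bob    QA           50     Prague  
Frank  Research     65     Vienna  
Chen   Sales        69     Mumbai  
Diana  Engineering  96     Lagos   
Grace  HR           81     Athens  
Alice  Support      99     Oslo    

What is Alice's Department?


Row 6: Alice
Department = Support

ANSWER: Support


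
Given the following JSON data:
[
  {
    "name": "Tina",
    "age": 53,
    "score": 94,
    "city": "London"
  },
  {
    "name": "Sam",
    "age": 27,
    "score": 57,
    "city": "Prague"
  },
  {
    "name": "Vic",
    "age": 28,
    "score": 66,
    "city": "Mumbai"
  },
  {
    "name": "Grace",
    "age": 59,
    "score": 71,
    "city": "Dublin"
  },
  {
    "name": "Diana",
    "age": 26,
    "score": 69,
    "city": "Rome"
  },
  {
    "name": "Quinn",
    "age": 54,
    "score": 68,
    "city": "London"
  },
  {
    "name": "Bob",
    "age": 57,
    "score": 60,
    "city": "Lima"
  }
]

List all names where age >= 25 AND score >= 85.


Checking both conditions:
  Tina (age=53, score=94) -> YES
  Sam (age=27, score=57) -> no
  Vic (age=28, score=66) -> no
  Grace (age=59, score=71) -> no
  Diana (age=26, score=69) -> no
  Quinn (age=54, score=68) -> no
  Bob (age=57, score=60) -> no


ANSWER: Tina


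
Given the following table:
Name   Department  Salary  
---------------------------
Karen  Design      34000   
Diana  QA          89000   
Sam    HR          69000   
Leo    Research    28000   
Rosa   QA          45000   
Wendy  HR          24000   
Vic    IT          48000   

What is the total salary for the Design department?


Design department members:
  Karen: 34000
Total = 34000 = 34000

ANSWER: 34000


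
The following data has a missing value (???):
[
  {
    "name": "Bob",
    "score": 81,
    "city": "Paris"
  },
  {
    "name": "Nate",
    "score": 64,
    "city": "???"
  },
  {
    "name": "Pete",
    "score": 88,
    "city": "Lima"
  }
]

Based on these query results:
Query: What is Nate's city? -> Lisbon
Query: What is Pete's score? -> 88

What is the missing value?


The missing value is Nate's city
From query: Nate's city = Lisbon

ANSWER: Lisbon


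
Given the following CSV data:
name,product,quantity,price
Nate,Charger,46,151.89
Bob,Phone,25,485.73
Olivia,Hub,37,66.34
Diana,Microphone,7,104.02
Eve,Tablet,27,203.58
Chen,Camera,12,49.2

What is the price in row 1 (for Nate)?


Row 1: Nate
Column 'price' = 151.89

ANSWER: 151.89


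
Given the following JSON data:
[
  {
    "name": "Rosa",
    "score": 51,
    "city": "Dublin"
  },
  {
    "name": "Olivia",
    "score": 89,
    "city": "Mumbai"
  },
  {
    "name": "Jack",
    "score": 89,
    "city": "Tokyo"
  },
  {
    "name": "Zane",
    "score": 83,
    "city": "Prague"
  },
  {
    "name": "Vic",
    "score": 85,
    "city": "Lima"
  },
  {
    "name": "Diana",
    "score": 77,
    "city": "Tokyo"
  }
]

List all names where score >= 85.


Filtering records where score >= 85:
  Rosa (score=51) -> no
  Olivia (score=89) -> YES
  Jack (score=89) -> YES
  Zane (score=83) -> no
  Vic (score=85) -> YES
  Diana (score=77) -> no


ANSWER: Olivia, Jack, Vic


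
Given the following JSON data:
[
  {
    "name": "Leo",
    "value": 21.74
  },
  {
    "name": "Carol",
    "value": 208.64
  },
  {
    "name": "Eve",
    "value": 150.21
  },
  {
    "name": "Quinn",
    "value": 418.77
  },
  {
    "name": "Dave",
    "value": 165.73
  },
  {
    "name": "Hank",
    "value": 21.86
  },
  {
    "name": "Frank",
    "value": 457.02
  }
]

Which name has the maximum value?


Comparing values:
  Leo: 21.74
  Carol: 208.64
  Eve: 150.21
  Quinn: 418.77
  Dave: 165.73
  Hank: 21.86
  Frank: 457.02
Maximum: Frank (457.02)

ANSWER: Frank


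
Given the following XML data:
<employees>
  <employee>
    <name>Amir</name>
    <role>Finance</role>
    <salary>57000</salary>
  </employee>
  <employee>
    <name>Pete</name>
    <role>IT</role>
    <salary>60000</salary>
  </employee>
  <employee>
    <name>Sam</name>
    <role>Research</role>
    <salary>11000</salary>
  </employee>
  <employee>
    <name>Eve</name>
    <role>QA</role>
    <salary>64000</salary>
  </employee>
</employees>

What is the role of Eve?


Searching for <employee> with <name>Eve</name>
Found at position 4
<role>QA</role>

ANSWER: QA


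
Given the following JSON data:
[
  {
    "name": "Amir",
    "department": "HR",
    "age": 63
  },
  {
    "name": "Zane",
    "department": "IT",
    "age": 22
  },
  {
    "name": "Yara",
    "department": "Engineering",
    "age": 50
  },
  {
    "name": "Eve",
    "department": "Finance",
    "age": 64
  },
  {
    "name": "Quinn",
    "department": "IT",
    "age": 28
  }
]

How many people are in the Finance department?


Scanning records for department = Finance
  Record 3: Eve
Count: 1

ANSWER: 1


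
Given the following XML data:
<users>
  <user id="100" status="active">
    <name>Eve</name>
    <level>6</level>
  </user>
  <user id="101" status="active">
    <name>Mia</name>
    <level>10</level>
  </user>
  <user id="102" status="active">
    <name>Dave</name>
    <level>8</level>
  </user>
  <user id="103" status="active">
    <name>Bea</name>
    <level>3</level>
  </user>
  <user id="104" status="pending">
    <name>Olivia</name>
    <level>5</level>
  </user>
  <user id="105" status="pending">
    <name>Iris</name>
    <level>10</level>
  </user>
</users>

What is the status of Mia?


Finding user with name = Mia
user id="101" status="active"

ANSWER: active


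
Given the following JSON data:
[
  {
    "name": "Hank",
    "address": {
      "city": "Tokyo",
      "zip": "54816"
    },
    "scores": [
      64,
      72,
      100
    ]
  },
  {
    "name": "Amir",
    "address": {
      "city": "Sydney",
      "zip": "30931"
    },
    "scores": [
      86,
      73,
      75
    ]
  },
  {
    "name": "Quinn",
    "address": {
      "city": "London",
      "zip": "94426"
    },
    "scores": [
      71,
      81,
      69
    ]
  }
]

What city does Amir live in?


Path: records[1].address.city
Value: Sydney

ANSWER: Sydney


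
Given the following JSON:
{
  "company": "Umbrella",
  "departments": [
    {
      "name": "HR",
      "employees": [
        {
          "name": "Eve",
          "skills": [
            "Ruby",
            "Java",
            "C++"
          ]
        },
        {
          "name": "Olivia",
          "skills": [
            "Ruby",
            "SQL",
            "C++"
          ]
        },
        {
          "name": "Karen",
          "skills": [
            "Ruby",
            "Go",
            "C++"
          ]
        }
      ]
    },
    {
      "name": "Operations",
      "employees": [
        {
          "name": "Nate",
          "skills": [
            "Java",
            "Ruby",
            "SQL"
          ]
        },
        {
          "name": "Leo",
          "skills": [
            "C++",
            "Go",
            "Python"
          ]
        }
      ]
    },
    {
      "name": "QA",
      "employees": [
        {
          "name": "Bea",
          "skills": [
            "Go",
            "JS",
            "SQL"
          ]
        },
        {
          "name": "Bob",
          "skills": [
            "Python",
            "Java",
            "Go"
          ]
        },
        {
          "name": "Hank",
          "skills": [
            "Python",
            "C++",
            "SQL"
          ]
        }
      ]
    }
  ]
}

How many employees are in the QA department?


Path: departments[2].employees
Count: 3

ANSWER: 3


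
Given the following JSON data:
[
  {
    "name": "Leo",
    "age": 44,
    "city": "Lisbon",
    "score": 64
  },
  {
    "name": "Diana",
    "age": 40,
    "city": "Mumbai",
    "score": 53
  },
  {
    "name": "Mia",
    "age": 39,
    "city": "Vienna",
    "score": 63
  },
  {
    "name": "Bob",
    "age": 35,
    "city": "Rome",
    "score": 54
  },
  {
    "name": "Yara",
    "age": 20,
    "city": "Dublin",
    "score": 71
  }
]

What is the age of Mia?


Looking up record where name = Mia
Record index: 2
Field 'age' = 39

ANSWER: 39


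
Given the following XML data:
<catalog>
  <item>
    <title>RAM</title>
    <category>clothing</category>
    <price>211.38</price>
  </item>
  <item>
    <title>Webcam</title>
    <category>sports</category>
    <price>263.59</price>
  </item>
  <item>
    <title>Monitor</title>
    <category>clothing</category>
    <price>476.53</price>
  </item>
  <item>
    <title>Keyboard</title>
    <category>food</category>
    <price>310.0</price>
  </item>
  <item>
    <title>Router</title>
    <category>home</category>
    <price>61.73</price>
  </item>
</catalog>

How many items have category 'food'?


Scanning <item> elements for <category>food</category>:
  Item 4: Keyboard -> MATCH
Count: 1

ANSWER: 1
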